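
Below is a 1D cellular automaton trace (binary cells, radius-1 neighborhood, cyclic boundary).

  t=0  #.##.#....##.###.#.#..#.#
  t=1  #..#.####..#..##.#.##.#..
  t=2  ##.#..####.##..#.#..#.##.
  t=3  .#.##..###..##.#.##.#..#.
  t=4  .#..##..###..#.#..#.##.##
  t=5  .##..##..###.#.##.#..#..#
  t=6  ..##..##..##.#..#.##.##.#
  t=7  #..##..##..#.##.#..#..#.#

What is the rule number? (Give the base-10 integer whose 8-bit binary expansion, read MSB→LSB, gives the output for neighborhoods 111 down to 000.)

  ### -> #   bit 7 = 1  t=0,i=14
  ##. -> #   bit 6 = 1  t=0,i=0
  #.# -> .   bit 5 = 0  t=0,i=1
  #.. -> #   bit 4 = 1  t=0,i=6
  .## -> .   bit 3 = 0  t=0,i=2
  .#. -> #   bit 2 = 1  t=0,i=5
  ..# -> .   bit 1 = 0  t=0,i=9
  ... -> #   bit 0 = 1  t=0,i=7
  bits 11010101 = 213

213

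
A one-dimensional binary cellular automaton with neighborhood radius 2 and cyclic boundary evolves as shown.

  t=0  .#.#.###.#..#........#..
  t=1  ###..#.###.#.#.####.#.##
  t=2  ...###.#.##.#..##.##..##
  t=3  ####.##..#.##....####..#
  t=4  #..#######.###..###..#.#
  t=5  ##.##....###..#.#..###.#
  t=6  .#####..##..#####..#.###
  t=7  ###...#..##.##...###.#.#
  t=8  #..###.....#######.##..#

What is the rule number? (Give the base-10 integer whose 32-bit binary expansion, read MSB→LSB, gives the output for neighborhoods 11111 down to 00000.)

802592173

  nb #####: next=.  (t=1,i=0, bit31=0)
  nb ####.: next=.  (t=1,i=1, bit30=0)
  nb ###.#: next=#  (t=0,i=7, bit29=1)
  nb ###..: next=.  (t=1,i=2, bit28=0)
  nb ##.##: next=#  (t=2,i=17, bit27=1)
  nb ##.#.: next=#  (t=0,i=8, bit26=1)
  nb ##..#: next=#  (t=1,i=3, bit25=1)
  nb ##...: next=#  (t=2,i=0, bit24=1)
  nb #.###: next=#  (t=0,i=5, bit23=1)
  nb #.##.: next=#  (t=2,i=9, bit22=1)
  nb #.#.#: next=.  (t=0,i=3, bit21=0)
  nb #.#..: next=#  (t=0,i=9, bit20=1)
  nb #..##: next=.  (t=2,i=14, bit19=0)
  nb #..#.: next=#  (t=0,i=11, bit18=1)
  nb #...#: next=#  (t=0,i=23, bit17=1)
  nb #....: next=.  (t=0,i=14, bit16=0)
  nb .####: next=#  (t=1,i=16, bit15=1)
  nb .###.: next=.  (t=0,i=6, bit14=0)
  nb .##.#: next=.  (t=2,i=10, bit13=0)
  nb .##..: next=#  (t=2,i=19, bit12=1)
  nb .#.##: next=.  (t=0,i=4, bit11=0)
  nb .#.#.: next=#  (t=0,i=2, bit10=1)
  nb .#..#: next=.  (t=0,i=10, bit9=0)
  nb .#...: next=#  (t=0,i=13, bit8=1)
  nb ..###: next=#  (t=2,i=3, bit7=1)
  nb ..##.: next=.  (t=2,i=15, bit6=0)
  nb ..#.#: next=#  (t=0,i=1, bit5=1)
  nb ..#..: next=.  (t=0,i=12, bit4=0)
  nb ...##: next=#  (t=2,i=2, bit3=1)
  nb ...#.: next=#  (t=0,i=0, bit2=1)
  nb ....#: next=.  (t=0,i=19, bit1=0)
  nb .....: next=#  (t=0,i=15, bit0=1)
  bits 00101111110101101001010110101101 = 802592173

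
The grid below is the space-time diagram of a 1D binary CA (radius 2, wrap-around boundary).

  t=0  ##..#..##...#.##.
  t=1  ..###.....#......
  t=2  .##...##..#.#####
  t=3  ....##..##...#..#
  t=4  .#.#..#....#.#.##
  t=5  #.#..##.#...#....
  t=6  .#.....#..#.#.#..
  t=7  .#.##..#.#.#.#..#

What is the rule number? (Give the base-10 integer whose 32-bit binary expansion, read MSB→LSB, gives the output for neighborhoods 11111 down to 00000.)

  nb #####: next=.  (t=2,i=14, bit31=0)
  nb ####.: next=.  (t=2,i=15, bit30=0)
  nb ###.#: next=#  (t=2,i=16, bit29=1)
  nb ###..: next=.  (t=1,i=4, bit28=0)
  nb ##.##: next=.  (t=0,i=16, bit27=0)
  nb ##.#.: next=#  (t=4,i=0, bit26=1)
  nb ##..#: next=#  (t=0,i=2, bit25=1)
  nb ##...: next=.  (t=0,i=9, bit24=0)
  nb #.###: next=.  (t=2,i=12, bit23=0)
  nb #.##.: next=.  (t=0,i=0, bit22=0)
  nb #.#.#: next=.  (t=4,i=1, bit21=0)
  nb #.#..: next=.  (t=4,i=3, bit20=0)
  nb #..##: next=.  (t=0,i=6, bit19=0)
  nb #..#.: next=#  (t=0,i=3, bit18=1)
  nb #...#: next=#  (t=0,i=10, bit17=1)
  nb #....: next=#  (t=1,i=6, bit16=1)
  nb .####: next=#  (t=2,i=13, bit15=1)
  nb .###.: next=.  (t=1,i=3, bit14=0)
  nb .##.#: next=.  (t=0,i=15, bit13=0)
  nb .##..: next=.  (t=0,i=1, bit12=0)
  nb .#.##: next=.  (t=0,i=13, bit11=0)
  nb .#.#.: next=#  (t=4,i=2, bit10=1)
  nb .#..#: next=.  (t=0,i=5, bit9=0)
  nb .#...: next=.  (t=1,i=11, bit8=0)
  nb ..###: next=#  (t=1,i=2, bit7=1)
  nb ..##.: next=.  (t=0,i=7, bit6=0)
  nb ..#.#: next=.  (t=0,i=12, bit5=0)
  nb ..#..: next=#  (t=0,i=4, bit4=1)
  nb ...##: next=#  (t=1,i=1, bit3=1)
  nb ...#.: next=.  (t=0,i=11, bit2=0)
  nb ....#: next=.  (t=1,i=0, bit1=0)
  nb .....: next=#  (t=1,i=7, bit0=1)
  bits 00100110000001111000010010011001 = 638026905

638026905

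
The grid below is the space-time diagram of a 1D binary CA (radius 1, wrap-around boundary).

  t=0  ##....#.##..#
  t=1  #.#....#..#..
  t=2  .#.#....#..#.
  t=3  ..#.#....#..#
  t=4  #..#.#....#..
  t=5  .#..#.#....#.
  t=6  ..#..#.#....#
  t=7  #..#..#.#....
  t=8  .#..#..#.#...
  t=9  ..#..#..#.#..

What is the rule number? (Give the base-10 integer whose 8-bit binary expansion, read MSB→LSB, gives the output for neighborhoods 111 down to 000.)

176

  ### -> #   bit 7 = 1  t=0,i=0
  ##. -> .   bit 6 = 0  t=0,i=1
  #.# -> #   bit 5 = 1  t=0,i=7
  #.. -> #   bit 4 = 1  t=0,i=2
  .## -> .   bit 3 = 0  t=0,i=8
  .#. -> .   bit 2 = 0  t=0,i=6
  ..# -> .   bit 1 = 0  t=0,i=5
  ... -> .   bit 0 = 0  t=0,i=3
  bits 10110000 = 176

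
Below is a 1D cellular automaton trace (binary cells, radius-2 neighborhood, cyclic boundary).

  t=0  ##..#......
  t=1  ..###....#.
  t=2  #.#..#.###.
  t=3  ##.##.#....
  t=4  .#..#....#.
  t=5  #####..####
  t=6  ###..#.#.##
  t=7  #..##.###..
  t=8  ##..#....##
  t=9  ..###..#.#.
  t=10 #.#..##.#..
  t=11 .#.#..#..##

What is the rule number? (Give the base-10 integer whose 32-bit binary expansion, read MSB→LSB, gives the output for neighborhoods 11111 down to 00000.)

2200317590

  [31] ##### => #  t=5,i=0
  [30] ####. => .  t=5,i=3
  [29] ###.# => .  t=2,i=9
  [28] ###.. => .  t=1,i=4
  [27] ##.## => .  t=3,i=2
  [26] ##.#. => .  t=2,i=10
  [25] ##..# => #  t=0,i=2
  [24] ##... => #  t=1,i=5
  [23] #.### => .  t=2,i=7
  [22] #.##. => .  t=3,i=3
  [21] #.#.# => #  t=2,i=0
  [20] #.#.. => .  t=2,i=2
  [19] #..## => .  t=5,i=6
  [18] #..#. => #  t=0,i=3
  [17] #...# => #  t=1,i=0
  [16] #.... => .  t=0,i=6
  [15] .#### => .  t=5,i=8
  [14] .###. => .  t=1,i=3
  [13] .##.# => #  t=3,i=1
  [12] .##.. => .  t=0,i=1
  [11] .#.## => #  t=2,i=6
  [10] .#.#. => #  t=2,i=1
  [9] .#..# => #  t=2,i=3
  [8] .#... => .  t=0,i=5
  [7] ..### => #  t=1,i=2
  [6] ..##. => .  t=0,i=0
  [5] ..#.# => .  t=2,i=5
  [4] ..#.. => #  t=0,i=4
  [3] ...## => .  t=0,i=10
  [2] ...#. => #  t=1,i=8
  [1] ....# => #  t=0,i=9
  [0] ..... => .  t=0,i=7
  bits 10000011001001100010111010010110 = 2200317590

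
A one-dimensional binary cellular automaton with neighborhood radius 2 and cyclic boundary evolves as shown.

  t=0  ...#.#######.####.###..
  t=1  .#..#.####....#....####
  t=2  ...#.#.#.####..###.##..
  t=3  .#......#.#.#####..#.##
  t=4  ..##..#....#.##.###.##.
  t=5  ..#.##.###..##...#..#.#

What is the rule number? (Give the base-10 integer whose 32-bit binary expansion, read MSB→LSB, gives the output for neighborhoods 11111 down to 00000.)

2471348674

  [31] ##### => #  t=0,i=7
  [30] ####. => .  t=0,i=10
  [29] ###.# => .  t=0,i=11
  [28] ###.. => #  t=0,i=20
  [27] ##.## => .  t=0,i=12
  [26] ##.#. => .  t=1,i=0
  [25] ##..# => #  t=2,i=13
  [24] ##... => #  t=0,i=21
  [23] #.### => .  t=0,i=5
  [22] #.##. => #  t=2,i=19
  [21] #.#.# => .  t=2,i=5
  [20] #.#.. => .  t=1,i=1
  [19] #..## => #  t=2,i=14
  [18] #..#. => #  t=1,i=3
  [17] #...# => .  t=4,i=0
  [16] #.... => #  t=0,i=22
  [15] .#### => #  t=0,i=6
  [14] .###. => #  t=0,i=19
  [13] .##.# => .  t=3,i=22
  [12] .##.. => .  t=2,i=20
  [11] .#.## => #  t=0,i=4
  [10] .#.#. => .  t=2,i=4
  [9] .#..# => .  t=1,i=2
  [8] .#... => #  t=1,i=15
  [7] ..### => #  t=1,i=19
  [6] ..##. => #  t=4,i=2
  [5] ..#.# => .  t=0,i=3
  [4] ..#.. => .  t=1,i=14
  [3] ...## => .  t=1,i=18
  [2] ...#. => .  t=0,i=2
  [1] ....# => #  t=0,i=1
  [0] ..... => .  t=0,i=0
  bits 10010011010011011100100111000010 = 2471348674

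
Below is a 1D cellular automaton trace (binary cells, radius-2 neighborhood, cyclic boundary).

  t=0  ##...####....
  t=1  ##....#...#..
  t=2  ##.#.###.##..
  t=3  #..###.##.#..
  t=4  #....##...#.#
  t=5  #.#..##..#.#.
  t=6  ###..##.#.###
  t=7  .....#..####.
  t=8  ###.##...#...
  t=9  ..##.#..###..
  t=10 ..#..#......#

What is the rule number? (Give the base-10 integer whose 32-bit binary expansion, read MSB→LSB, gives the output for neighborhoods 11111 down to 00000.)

682990933

  [31] ##### => .  t=6,i=0
  [30] ####. => .  t=0,i=7
  [29] ###.# => #  t=2,i=7
  [28] ###.. => .  t=0,i=8
  [27] ##.## => #  t=2,i=8
  [26] ##.#. => .  t=2,i=2
  [25] ##..# => .  t=2,i=11
  [24] ##... => .  t=0,i=2
  [23] #.### => #  t=2,i=5
  [22] #.##. => .  t=2,i=9
  [21] #.#.# => #  t=2,i=3
  [20] #.#.. => #  t=3,i=10
  [19] #..## => .  t=1,i=12
  [18] #..#. => #  t=3,i=12
  [17] #...# => .  t=0,i=3
  [16] #.... => #  t=0,i=10
  [15] .#### => #  t=0,i=6
  [14] .###. => .  t=2,i=6
  [13] .##.# => .  t=2,i=1
  [12] .##.. => #  t=0,i=1
  [11] .#.## => #  t=2,i=4
  [10] .#.#. => #  t=5,i=1
  [9] .#..# => .  t=1,i=11
  [8] .#... => #  t=1,i=7
  [7] ..### => .  t=0,i=5
  [6] ..##. => #  t=0,i=0
  [5] ..#.# => .  t=4,i=10
  [4] ..#.. => #  t=1,i=6
  [3] ...## => .  t=0,i=4
  [2] ...#. => #  t=1,i=5
  [1] ....# => .  t=0,i=11
  [0] ..... => #  t=7,i=1
  bits 00101000101101011001110101010101 = 682990933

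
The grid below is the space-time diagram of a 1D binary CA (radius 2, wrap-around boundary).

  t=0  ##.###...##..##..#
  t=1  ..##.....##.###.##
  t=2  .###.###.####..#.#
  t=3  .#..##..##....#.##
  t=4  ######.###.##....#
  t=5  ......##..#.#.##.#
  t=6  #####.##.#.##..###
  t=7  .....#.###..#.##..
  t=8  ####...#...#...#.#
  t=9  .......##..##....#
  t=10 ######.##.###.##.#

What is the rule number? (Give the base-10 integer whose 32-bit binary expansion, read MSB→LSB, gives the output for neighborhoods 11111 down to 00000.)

213727187

  #####|.  b31=0 t=4,i=1
  ####.|.  b30=0 t=2,i=11
  ###.#|.  b29=0 t=0,i=1
  ###..|.  b28=0 t=0,i=5
  ##.##|#  b27=1 t=0,i=2
  ##.#.|#  b26=1 t=3,i=0
  ##..#|.  b25=0 t=0,i=11
  ##...|.  b24=0 t=0,i=6
  #.###|#  b23=1 t=0,i=3
  #.##.|.  b22=0 t=1,i=16
  #.#.#|#  b21=1 t=2,i=17
  #.#..|#  b20=1 t=3,i=1
  #..##|#  b19=1 t=0,i=12
  #..#.|#  b18=1 t=2,i=14
  #...#|.  b17=0 t=0,i=7
  #....|#  b16=1 t=1,i=5
  .####|.  b15=0 t=2,i=10
  .###.|.  b14=0 t=0,i=0
  .##.#|#  b13=1 t=1,i=10
  .##..|#  b12=1 t=0,i=10
  .#.##|.  b11=0 t=2,i=0
  .#.#.|#  b10=1 t=2,i=16
  .#..#|#  b9=1 t=3,i=2
  .#...|#  b8=1 t=5,i=0
  ..###|#  b7=1 t=0,i=17
  ..##.|#  b6=1 t=0,i=9
  ..#.#|.  b5=0 t=2,i=15
  ..#..|#  b4=1 t=8,i=7
  ...##|.  b3=0 t=0,i=8
  ...#.|.  b2=0 t=3,i=13
  ....#|#  b1=1 t=1,i=7
  .....|#  b0=1 t=1,i=6
  bits 00001100101111010011011111010011 = 213727187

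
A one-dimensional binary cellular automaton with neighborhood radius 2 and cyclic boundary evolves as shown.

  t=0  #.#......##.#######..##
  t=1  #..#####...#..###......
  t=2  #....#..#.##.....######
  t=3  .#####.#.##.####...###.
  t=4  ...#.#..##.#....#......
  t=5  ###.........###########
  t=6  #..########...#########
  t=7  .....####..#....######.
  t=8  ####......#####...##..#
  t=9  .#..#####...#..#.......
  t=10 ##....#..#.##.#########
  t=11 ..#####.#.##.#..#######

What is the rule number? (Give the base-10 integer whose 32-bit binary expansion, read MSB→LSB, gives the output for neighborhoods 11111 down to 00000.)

  [31] ##### => #  t=0,i=14
  [30] ####. => .  t=0,i=17
  [29] ###.# => #  t=0,i=0
  [28] ###.. => .  t=0,i=18
  [27] ##.## => #  t=0,i=11
  [26] ##.#. => .  t=0,i=1
  [25] ##..# => .  t=0,i=19
  [24] ##... => #  t=1,i=8
  [23] #.### => .  t=0,i=12
  [22] #.##. => #  t=2,i=10
  [21] #.#.# => .  t=3,i=7
  [20] #.#.. => .  t=0,i=2
  [19] #..## => .  t=0,i=20
  [18] #..#. => #  t=2,i=7
  [17] #...# => .  t=1,i=9
  [16] #.... => #  t=0,i=4
  [15] .#### => .  t=0,i=13
  [14] .###. => .  t=0,i=22
  [13] .##.# => .  t=0,i=10
  [12] .##.. => .  t=2,i=11
  [11] .#.## => #  t=2,i=9
  [10] .#.#. => .  t=4,i=4
  [9] .#..# => .  t=1,i=1
  [8] .#... => #  t=0,i=3
  [7] ..### => .  t=0,i=21
  [6] ..##. => .  t=0,i=9
  [5] ..#.# => .  t=2,i=8
  [4] ..#.. => #  t=1,i=0
  [3] ...## => .  t=0,i=8
  [2] ...#. => #  t=1,i=10
  [1] ....# => #  t=0,i=7
  [0] ..... => #  t=0,i=5
  bits 10101001010001010000100100010111 = 2839873815

2839873815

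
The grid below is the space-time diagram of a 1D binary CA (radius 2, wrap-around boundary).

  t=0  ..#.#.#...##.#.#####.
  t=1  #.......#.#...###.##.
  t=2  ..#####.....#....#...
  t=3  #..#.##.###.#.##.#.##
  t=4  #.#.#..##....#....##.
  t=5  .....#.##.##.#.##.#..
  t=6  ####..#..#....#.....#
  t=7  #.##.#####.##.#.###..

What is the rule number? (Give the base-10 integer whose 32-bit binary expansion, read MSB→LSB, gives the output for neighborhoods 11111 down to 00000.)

1485281875

  ##### -> .   bit 31 = 0  t=0,i=17
  ####. -> #   bit 30 = 1  t=0,i=18
  ###.# -> .   bit 29 = 0  t=1,i=16
  ###.. -> #   bit 28 = 1  t=0,i=19
  ##.## -> #   bit 27 = 1  t=1,i=17
  ##.#. -> .   bit 26 = 0  t=0,i=12
  ##..# -> .   bit 25 = 0  t=3,i=1
  ##... -> .   bit 24 = 0  t=0,i=20
  #.### -> #   bit 23 = 1  t=0,i=15
  #.##. -> .   bit 22 = 0  t=1,i=18
  #.#.# -> .   bit 21 = 0  t=0,i=4
  #.#.. -> .   bit 20 = 0  t=0,i=6
  #..## -> .   bit 19 = 0  t=4,i=6
  #..#. -> #   bit 18 = 1  t=3,i=2
  #...# -> #   bit 17 = 1  t=0,i=0
  #.... -> #   bit 16 = 1  t=1,i=2
  .#### -> #   bit 15 = 1  t=0,i=16
  .###. -> .   bit 14 = 0  t=1,i=15
  .##.# -> .   bit 13 = 0  t=0,i=11
  .##.. -> #   bit 12 = 1  t=4,i=8
  .#.## -> #   bit 11 = 1  t=0,i=14
  .#.#. -> .   bit 10 = 0  t=0,i=3
  .#..# -> #   bit 9 = 1  t=4,i=5
  .#... -> .   bit 8 = 0  t=0,i=7
  ..### -> .   bit 7 = 0  t=1,i=14
  ..##. -> #   bit 6 = 1  t=0,i=10
  ..#.# -> .   bit 5 = 0  t=0,i=2
  ..#.. -> #   bit 4 = 1  t=2,i=12
  ...## -> .   bit 3 = 0  t=0,i=9
  ...#. -> .   bit 2 = 0  t=0,i=1
  ....# -> #   bit 1 = 1  t=1,i=6
  ..... -> #   bit 0 = 1  t=1,i=3
  bits 01011000100001111001101001010011 = 1485281875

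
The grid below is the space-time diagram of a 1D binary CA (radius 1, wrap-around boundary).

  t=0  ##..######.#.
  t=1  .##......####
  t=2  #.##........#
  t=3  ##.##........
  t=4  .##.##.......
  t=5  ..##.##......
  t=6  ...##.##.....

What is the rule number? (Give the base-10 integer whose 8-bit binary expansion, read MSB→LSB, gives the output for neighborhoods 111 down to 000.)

  ###|.  b7=0 t=0,i=5
  ##.|#  b6=1 t=0,i=1
  #.#|#  b5=1 t=0,i=10
  #..|#  b4=1 t=0,i=2
  .##|.  b3=0 t=0,i=0
  .#.|#  b2=1 t=0,i=11
  ..#|.  b1=0 t=0,i=3
  ...|.  b0=0 t=1,i=4
  bits 01110100 = 116

116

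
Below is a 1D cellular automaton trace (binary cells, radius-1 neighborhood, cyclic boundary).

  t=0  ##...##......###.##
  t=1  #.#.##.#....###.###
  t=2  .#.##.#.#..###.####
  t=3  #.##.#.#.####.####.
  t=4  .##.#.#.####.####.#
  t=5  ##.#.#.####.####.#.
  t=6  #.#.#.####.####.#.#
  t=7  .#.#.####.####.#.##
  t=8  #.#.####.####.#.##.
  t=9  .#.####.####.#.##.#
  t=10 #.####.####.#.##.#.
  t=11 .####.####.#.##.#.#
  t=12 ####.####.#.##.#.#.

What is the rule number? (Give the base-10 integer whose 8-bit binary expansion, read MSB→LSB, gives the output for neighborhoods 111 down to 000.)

186

  ###|#  b7=1 t=0,i=0
  ##.|.  b6=0 t=0,i=1
  #.#|#  b5=1 t=0,i=16
  #..|#  b4=1 t=0,i=2
  .##|#  b3=1 t=0,i=5
  .#.|.  b2=0 t=1,i=2
  ..#|#  b1=1 t=0,i=4
  ...|.  b0=0 t=0,i=3
  bits 10111010 = 186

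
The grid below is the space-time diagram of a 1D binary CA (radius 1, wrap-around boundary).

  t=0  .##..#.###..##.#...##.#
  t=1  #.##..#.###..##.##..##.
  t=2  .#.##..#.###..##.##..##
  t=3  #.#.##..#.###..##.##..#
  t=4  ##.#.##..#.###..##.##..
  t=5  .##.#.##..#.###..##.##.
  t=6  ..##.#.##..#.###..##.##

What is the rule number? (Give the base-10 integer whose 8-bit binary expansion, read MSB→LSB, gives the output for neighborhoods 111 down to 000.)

  ###|#  b7=1 t=0,i=8
  ##.|#  b6=1 t=0,i=2
  #.#|#  b5=1 t=0,i=0
  #..|#  b4=1 t=0,i=3
  .##|.  b3=0 t=0,i=1
  .#.|.  b2=0 t=0,i=5
  ..#|.  b1=0 t=0,i=4
  ...|#  b0=1 t=0,i=17
  bits 11110001 = 241

241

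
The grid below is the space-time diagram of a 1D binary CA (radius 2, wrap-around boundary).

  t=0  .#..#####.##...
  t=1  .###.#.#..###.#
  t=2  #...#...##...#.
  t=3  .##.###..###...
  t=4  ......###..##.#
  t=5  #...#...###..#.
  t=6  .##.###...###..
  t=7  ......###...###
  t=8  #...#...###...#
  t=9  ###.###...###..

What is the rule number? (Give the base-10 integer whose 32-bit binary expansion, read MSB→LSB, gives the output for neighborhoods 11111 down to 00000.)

  nb #####: next=.  (t=0,i=6, bit31=0)
  nb ####.: next=#  (t=0,i=7, bit30=1)
  nb ###.#: next=.  (t=0,i=8, bit29=0)
  nb ###..: next=#  (t=3,i=6, bit28=1)
  nb ##.##: next=.  (t=0,i=9, bit27=0)
  nb ##.#.: next=#  (t=1,i=4, bit26=1)
  nb ##..#: next=#  (t=3,i=7, bit25=1)
  nb ##...: next=#  (t=0,i=12, bit24=1)
  nb #.###: next=.  (t=1,i=1, bit23=0)
  nb #.##.: next=#  (t=0,i=10, bit22=1)
  nb #.#.#: next=.  (t=1,i=5, bit21=0)
  nb #.#..: next=.  (t=1,i=7, bit20=0)
  nb #..##: next=#  (t=0,i=3, bit19=1)
  nb #..#.: next=#  (t=5,i=12, bit18=1)
  nb #...#: next=#  (t=2,i=2, bit17=1)
  nb #....: next=.  (t=0,i=13, bit16=0)
  nb .####: next=#  (t=0,i=5, bit15=1)
  nb .###.: next=.  (t=1,i=2, bit14=0)
  nb .##.#: next=.  (t=3,i=2, bit13=0)
  nb .##..: next=#  (t=0,i=11, bit12=1)
  nb .#.##: next=#  (t=1,i=0, bit11=1)
  nb .#.#.: next=.  (t=1,i=6, bit10=0)
  nb .#..#: next=#  (t=0,i=2, bit9=1)
  nb .#...: next=#  (t=2,i=1, bit8=1)
  nb ..###: next=.  (t=0,i=4, bit7=0)
  nb ..##.: next=.  (t=2,i=8, bit6=0)
  nb ..#.#: next=.  (t=2,i=13, bit5=0)
  nb ..#..: next=#  (t=0,i=1, bit4=1)
  nb ...##: next=.  (t=2,i=7, bit3=0)
  nb ...#.: next=.  (t=0,i=0, bit2=0)
  nb ....#: next=#  (t=0,i=14, bit1=1)
  nb .....: next=.  (t=4,i=2, bit0=0)
  bits 01010111010011101001101100010010 = 1464769298

1464769298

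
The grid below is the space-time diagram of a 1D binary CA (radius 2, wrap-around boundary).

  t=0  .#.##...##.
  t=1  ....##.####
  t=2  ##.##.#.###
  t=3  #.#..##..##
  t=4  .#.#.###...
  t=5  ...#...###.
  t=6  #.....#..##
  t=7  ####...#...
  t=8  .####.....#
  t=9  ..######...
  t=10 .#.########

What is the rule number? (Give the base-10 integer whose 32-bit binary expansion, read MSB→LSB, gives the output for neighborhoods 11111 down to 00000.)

3743519305

  ##### -> #   bit 31 = 1  t=2,i=10
  ####. -> #   bit 30 = 1  t=1,i=9
  ###.# -> .   bit 29 = 0  t=2,i=1
  ###.. -> #   bit 28 = 1  t=1,i=10
  ##.## -> #   bit 27 = 1  t=1,i=6
  ##.#. -> #   bit 26 = 1  t=2,i=5
  ##..# -> #   bit 25 = 1  t=0,i=10
  ##... -> #   bit 24 = 1  t=0,i=5
  #.### -> .   bit 23 = 0  t=1,i=7
  #.##. -> .   bit 22 = 0  t=0,i=3
  #.#.# -> #   bit 21 = 1  t=2,i=6
  #.#.. -> .   bit 20 = 0  t=3,i=2
  #..## -> .   bit 19 = 0  t=3,i=4
  #..#. -> .   bit 18 = 0  t=0,i=0
  #...# -> .   bit 17 = 0  t=0,i=6
  #.... -> #   bit 16 = 1  t=1,i=1
  .#### -> #   bit 15 = 1  t=1,i=8
  .###. -> .   bit 14 = 0  t=3,i=10
  .##.# -> .   bit 13 = 0  t=1,i=5
  .##.. -> #   bit 12 = 1  t=0,i=4
  .#.## -> .   bit 11 = 0  t=0,i=2
  .#.#. -> .   bit 10 = 0  t=4,i=2
  .#..# -> #   bit 9 = 1  t=3,i=3
  .#... -> .   bit 8 = 0  t=5,i=4
  ..### -> .   bit 7 = 0  t=3,i=9
  ..##. -> #   bit 6 = 1  t=0,i=8
  ..#.# -> .   bit 5 = 0  t=0,i=1
  ..#.. -> .   bit 4 = 0  t=5,i=3
  ...## -> #   bit 3 = 1  t=0,i=7
  ...#. -> .   bit 2 = 0  t=4,i=0
  ....# -> .   bit 1 = 0  t=1,i=2
  ..... -> #   bit 0 = 1  t=6,i=3
  bits 11011111001000011001001001001001 = 3743519305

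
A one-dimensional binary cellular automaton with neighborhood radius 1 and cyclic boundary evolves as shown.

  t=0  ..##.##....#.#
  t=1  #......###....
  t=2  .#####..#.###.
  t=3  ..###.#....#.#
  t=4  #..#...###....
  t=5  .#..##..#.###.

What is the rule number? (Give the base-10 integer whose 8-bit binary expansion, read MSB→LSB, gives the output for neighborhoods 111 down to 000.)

145

  nb ###: next=#  (t=1,i=8, bit7=1)
  nb ##.: next=.  (t=0,i=3, bit6=0)
  nb #.#: next=.  (t=0,i=4, bit5=0)
  nb #..: next=#  (t=0,i=0, bit4=1)
  nb .##: next=.  (t=0,i=2, bit3=0)
  nb .#.: next=.  (t=0,i=11, bit2=0)
  nb ..#: next=.  (t=0,i=1, bit1=0)
  nb ...: next=#  (t=0,i=8, bit0=1)
  bits 10010001 = 145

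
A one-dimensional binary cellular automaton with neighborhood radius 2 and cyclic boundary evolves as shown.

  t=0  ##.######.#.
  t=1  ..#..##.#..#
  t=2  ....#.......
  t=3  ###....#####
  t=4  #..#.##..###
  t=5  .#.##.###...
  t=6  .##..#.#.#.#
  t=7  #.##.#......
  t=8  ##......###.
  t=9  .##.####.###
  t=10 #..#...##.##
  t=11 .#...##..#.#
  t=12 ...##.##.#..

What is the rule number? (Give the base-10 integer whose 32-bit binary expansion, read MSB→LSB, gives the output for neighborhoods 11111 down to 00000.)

  #####|#  b31=1 t=0,i=5
  ####.|.  b30=0 t=0,i=7
  ###.#|#  b29=1 t=0,i=8
  ###..|.  b28=0 t=3,i=2
  ##.##|#  b27=1 t=0,i=2
  ##.#.|.  b26=0 t=0,i=9
  ##..#|#  b25=1 t=4,i=1
  ##...|#  b24=1 t=3,i=3
  #.###|.  b23=0 t=0,i=3
  #.##.|.  b22=0 t=0,i=0
  #.#.#|.  b21=0 t=0,i=10
  #.#..|.  b20=0 t=1,i=8
  #..##|#  b19=1 t=1,i=4
  #..#.|.  b18=0 t=1,i=1
  #...#|#  b17=1 t=10,i=5
  #....|.  b16=0 t=2,i=6
  .####|.  b15=0 t=0,i=4
  .###.|#  b14=1 t=5,i=7
  .##.#|.  b13=0 t=0,i=1
  .##..|#  b12=1 t=4,i=6
  .#.##|#  b11=1 t=0,i=11
  .#.#.|.  b10=0 t=6,i=6
  .#..#|.  b9=0 t=1,i=0
  .#...|.  b8=0 t=2,i=5
  ..###|.  b7=0 t=3,i=7
  ..##.|.  b6=0 t=1,i=5
  ..#.#|#  b5=1 t=4,i=3
  ..#..|.  b4=0 t=1,i=2
  ...##|#  b3=1 t=3,i=6
  ...#.|.  b2=0 t=2,i=3
  ....#|#  b1=1 t=2,i=2
  .....|#  b0=1 t=2,i=0
  bits 10101011000010100101100000101011 = 2869581867

2869581867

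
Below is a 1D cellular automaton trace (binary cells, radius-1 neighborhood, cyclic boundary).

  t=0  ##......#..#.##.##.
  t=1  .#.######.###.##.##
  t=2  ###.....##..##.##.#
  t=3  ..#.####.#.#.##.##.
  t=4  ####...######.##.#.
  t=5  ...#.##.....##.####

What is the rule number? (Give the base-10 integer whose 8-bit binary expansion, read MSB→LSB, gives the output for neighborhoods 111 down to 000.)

  [7] ### => .  t=1,i=4
  [6] ##. => #  t=0,i=1
  [5] #.# => #  t=0,i=12
  [4] #.. => .  t=0,i=2
  [3] .## => .  t=0,i=0
  [2] .#. => #  t=0,i=8
  [1] ..# => #  t=0,i=7
  [0] ... => #  t=0,i=3
  bits 01100111 = 103

103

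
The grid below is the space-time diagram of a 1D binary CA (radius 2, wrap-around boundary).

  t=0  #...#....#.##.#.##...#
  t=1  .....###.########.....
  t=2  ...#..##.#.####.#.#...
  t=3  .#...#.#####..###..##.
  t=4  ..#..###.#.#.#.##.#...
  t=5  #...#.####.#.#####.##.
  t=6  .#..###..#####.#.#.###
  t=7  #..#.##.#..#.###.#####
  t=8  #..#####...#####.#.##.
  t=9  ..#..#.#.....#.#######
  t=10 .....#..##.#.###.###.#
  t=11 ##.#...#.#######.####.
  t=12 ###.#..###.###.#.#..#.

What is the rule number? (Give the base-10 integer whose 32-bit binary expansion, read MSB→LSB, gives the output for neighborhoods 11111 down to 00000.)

3035195682

  ##### -> #   bit 31 = 1  t=1,i=11
  ####. -> .   bit 30 = 0  t=1,i=15
  ###.# -> #   bit 29 = 1  t=1,i=7
  ###.. -> #   bit 28 = 1  t=1,i=16
  ##.## -> .   bit 27 = 0  t=1,i=8
  ##.#. -> #   bit 26 = 1  t=0,i=13
  ##..# -> .   bit 25 = 0  t=3,i=12
  ##... -> .   bit 24 = 0  t=0,i=1
  #.### -> #   bit 23 = 1  t=1,i=9
  #.##. -> #   bit 22 = 1  t=0,i=11
  #.#.# -> #   bit 21 = 1  t=0,i=14
  #.#.. -> .   bit 20 = 0  t=2,i=18
  #..## -> #   bit 19 = 1  t=2,i=5
  #..#. -> .   bit 18 = 0  t=3,i=0
  #...# -> .   bit 17 = 0  t=0,i=2
  #.... -> #   bit 16 = 1  t=0,i=6
  .#### -> .   bit 15 = 0  t=1,i=10
  .###. -> #   bit 14 = 1  t=1,i=6
  .##.# -> #   bit 13 = 1  t=0,i=12
  .##.. -> .   bit 12 = 0  t=0,i=0
  .#.## -> #   bit 11 = 1  t=0,i=10
  .#.#. -> .   bit 10 = 0  t=2,i=17
  .#..# -> .   bit 9 = 0  t=2,i=4
  .#... -> #   bit 8 = 1  t=0,i=5
  ..### -> .   bit 7 = 0  t=1,i=5
  ..##. -> .   bit 6 = 0  t=0,i=21
  ..#.# -> #   bit 5 = 1  t=0,i=9
  ..#.. -> .   bit 4 = 0  t=0,i=4
  ...## -> .   bit 3 = 0  t=0,i=20
  ...#. -> .   bit 2 = 0  t=0,i=3
  ....# -> #   bit 1 = 1  t=0,i=7
  ..... -> .   bit 0 = 0  t=1,i=0
  bits 10110100111010010110100100100010 = 3035195682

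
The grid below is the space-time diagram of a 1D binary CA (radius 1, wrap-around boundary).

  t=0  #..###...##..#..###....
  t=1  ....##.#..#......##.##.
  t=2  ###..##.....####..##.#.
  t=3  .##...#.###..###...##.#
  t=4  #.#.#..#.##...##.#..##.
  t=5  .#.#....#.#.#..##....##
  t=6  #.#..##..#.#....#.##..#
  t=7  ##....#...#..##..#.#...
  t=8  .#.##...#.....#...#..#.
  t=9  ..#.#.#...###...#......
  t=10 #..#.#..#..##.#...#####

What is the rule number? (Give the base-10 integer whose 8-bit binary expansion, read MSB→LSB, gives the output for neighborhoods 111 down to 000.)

225

  ###|#  b7=1 t=0,i=4
  ##.|#  b6=1 t=0,i=5
  #.#|#  b5=1 t=1,i=6
  #..|.  b4=0 t=0,i=1
  .##|.  b3=0 t=0,i=3
  .#.|.  b2=0 t=0,i=0
  ..#|.  b1=0 t=0,i=2
  ...|#  b0=1 t=0,i=7
  bits 11100001 = 225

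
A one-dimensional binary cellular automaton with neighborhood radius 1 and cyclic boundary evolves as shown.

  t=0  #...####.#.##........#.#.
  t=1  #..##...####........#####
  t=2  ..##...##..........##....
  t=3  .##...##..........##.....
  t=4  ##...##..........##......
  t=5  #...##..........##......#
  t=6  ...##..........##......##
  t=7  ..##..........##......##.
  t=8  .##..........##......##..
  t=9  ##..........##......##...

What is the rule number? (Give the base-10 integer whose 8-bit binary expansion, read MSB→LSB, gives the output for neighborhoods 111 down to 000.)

  [7] ### => .  t=0,i=5
  [6] ##. => .  t=0,i=7
  [5] #.# => #  t=0,i=8
  [4] #.. => .  t=0,i=1
  [3] .## => #  t=0,i=4
  [2] .#. => #  t=0,i=0
  [1] ..# => #  t=0,i=3
  [0] ... => .  t=0,i=2
  bits 00101110 = 46

46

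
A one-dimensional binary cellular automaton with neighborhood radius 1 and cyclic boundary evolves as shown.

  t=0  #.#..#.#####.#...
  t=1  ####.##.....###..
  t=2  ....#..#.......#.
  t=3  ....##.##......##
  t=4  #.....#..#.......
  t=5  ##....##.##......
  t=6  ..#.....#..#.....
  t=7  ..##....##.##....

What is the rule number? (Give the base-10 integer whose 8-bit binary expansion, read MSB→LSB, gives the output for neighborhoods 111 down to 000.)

52

  ###|.  b7=0 t=0,i=8
  ##.|.  b6=0 t=0,i=11
  #.#|#  b5=1 t=0,i=1
  #..|#  b4=1 t=0,i=3
  .##|.  b3=0 t=0,i=7
  .#.|#  b2=1 t=0,i=0
  ..#|.  b1=0 t=0,i=4
  ...|.  b0=0 t=0,i=15
  bits 00110100 = 52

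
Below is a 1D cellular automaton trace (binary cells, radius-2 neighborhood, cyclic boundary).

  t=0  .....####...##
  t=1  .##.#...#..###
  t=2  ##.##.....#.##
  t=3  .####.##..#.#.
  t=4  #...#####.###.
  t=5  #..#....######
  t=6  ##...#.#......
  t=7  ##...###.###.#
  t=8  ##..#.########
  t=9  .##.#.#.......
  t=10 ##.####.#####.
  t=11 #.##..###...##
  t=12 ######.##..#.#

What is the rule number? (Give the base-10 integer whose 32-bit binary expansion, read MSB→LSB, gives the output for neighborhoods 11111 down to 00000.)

1056527465

  #####|.  b31=0 t=4,i=6
  ####.|.  b30=0 t=0,i=7
  ###.#|#  b29=1 t=1,i=13
  ###..|#  b28=1 t=0,i=8
  ##.##|#  b27=1 t=1,i=0
  ##.#.|#  b26=1 t=1,i=3
  ##..#|#  b25=1 t=3,i=8
  ##...|.  b24=0 t=0,i=0
  #.###|#  b23=1 t=2,i=12
  #.##.|#  b22=1 t=1,i=1
  #.#.#|#  b21=1 t=9,i=4
  #.#..|#  b20=1 t=1,i=4
  #..##|#  b19=1 t=1,i=10
  #..#.|.  b18=0 t=3,i=9
  #...#|.  b17=0 t=0,i=10
  #....|#  b16=1 t=0,i=1
  .####|.  b15=0 t=0,i=6
  .###.|#  b14=1 t=1,i=12
  .##.#|.  b13=0 t=1,i=2
  .##..|#  b12=1 t=0,i=13
  .#.##|.  b11=0 t=2,i=11
  .#.#.|#  b10=1 t=3,i=11
  .#..#|.  b9=0 t=1,i=9
  .#...|.  b8=0 t=1,i=5
  ..###|.  b7=0 t=0,i=5
  ..##.|#  b6=1 t=0,i=12
  ..#.#|#  b5=1 t=2,i=10
  ..#..|.  b4=0 t=1,i=8
  ...##|#  b3=1 t=0,i=4
  ...#.|.  b2=0 t=1,i=7
  ....#|.  b1=0 t=0,i=3
  .....|#  b0=1 t=0,i=2
  bits 00111110111110010101010001101001 = 1056527465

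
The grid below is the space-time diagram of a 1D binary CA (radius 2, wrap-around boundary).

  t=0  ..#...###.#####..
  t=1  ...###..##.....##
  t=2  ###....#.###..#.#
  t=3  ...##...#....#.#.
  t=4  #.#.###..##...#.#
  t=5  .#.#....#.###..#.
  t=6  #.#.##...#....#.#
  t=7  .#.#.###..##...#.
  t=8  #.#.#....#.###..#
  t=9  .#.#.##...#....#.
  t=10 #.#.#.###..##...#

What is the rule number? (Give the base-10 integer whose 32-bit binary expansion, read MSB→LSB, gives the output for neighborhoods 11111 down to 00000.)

755965704

  [31] ##### => .  t=0,i=12
  [30] ####. => .  t=0,i=13
  [29] ###.# => #  t=0,i=8
  [28] ###.. => .  t=0,i=14
  [27] ##.## => #  t=0,i=9
  [26] ##.#. => #  t=4,i=1
  [25] ##..# => .  t=1,i=6
  [24] ##... => #  t=0,i=15
  [23] #.### => .  t=0,i=10
  [22] #.##. => .  t=4,i=16
  [21] #.#.# => .  t=4,i=2
  [20] #.#.. => .  t=3,i=15
  [19] #..## => #  t=1,i=7
  [18] #..#. => #  t=2,i=13
  [17] #...# => #  t=0,i=4
  [16] #.... => #  t=0,i=16
  [15] .#### => .  t=0,i=11
  [14] .###. => .  t=0,i=7
  [13] .##.# => .  t=4,i=0
  [12] .##.. => #  t=1,i=9
  [11] .#.## => #  t=2,i=8
  [10] .#.#. => #  t=3,i=14
  [9] .#..# => #  t=5,i=16
  [8] .#... => #  t=0,i=3
  [7] ..### => .  t=0,i=6
  [6] ..##. => .  t=1,i=8
  [5] ..#.# => .  t=2,i=7
  [4] ..#.. => .  t=0,i=2
  [3] ...## => #  t=0,i=5
  [2] ...#. => .  t=0,i=1
  [1] ....# => .  t=0,i=0
  [0] ..... => .  t=1,i=12
  bits 00101101000011110001111100001000 = 755965704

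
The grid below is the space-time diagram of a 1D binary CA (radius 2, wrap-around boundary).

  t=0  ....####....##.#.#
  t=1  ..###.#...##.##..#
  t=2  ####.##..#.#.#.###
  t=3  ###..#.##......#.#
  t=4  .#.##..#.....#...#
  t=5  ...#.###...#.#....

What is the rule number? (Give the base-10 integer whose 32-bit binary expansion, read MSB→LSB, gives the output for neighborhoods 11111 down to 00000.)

  #####|#  b31=1 t=2,i=0
  ####.|#  b30=1 t=0,i=6
  ###.#|.  b29=0 t=1,i=4
  ###..|.  b28=0 t=0,i=7
  ##.##|.  b27=0 t=1,i=12
  ##.#.|#  b26=1 t=0,i=14
  ##..#|#  b25=1 t=1,i=15
  ##...|.  b24=0 t=0,i=8
  #.###|#  b23=1 t=2,i=15
  #.##.|#  b22=1 t=1,i=13
  #.#.#|.  b21=0 t=0,i=15
  #.#..|#  b20=1 t=0,i=17
  #..##|#  b19=1 t=1,i=1
  #..#.|#  b18=1 t=1,i=16
  #...#|.  b17=0 t=1,i=8
  #....|.  b16=0 t=0,i=1
  .####|.  b15=0 t=0,i=5
  .###.|#  b14=1 t=1,i=3
  .##.#|#  b13=1 t=0,i=13
  .##..|.  b12=0 t=1,i=14
  .#.##|.  b11=0 t=2,i=14
  .#.#.|.  b10=0 t=0,i=16
  .#..#|#  b9=1 t=1,i=0
  .#...|.  b8=0 t=0,i=0
  ..###|#  b7=1 t=0,i=4
  ..##.|.  b6=0 t=0,i=12
  ..#.#|.  b5=0 t=2,i=9
  ..#..|#  b4=1 t=1,i=17
  ...##|#  b3=1 t=0,i=3
  ...#.|.  b2=0 t=3,i=14
  ....#|#  b1=1 t=0,i=2
  .....|.  b0=0 t=3,i=11
  bits 11000110110111000110001010011010 = 3336331930

3336331930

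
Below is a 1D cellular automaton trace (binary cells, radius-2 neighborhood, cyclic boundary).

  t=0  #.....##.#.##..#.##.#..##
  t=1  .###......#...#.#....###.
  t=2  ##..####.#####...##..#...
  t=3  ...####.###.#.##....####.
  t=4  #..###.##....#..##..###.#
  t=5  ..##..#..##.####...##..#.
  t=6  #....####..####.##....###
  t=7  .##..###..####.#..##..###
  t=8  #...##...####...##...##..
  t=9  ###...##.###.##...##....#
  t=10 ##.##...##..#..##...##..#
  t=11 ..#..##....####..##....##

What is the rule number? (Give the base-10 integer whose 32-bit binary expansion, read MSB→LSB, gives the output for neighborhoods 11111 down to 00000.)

1234144149

  #####|.  b31=0 t=2,i=11
  ####.|#  b30=1 t=2,i=6
  ###.#|.  b29=0 t=2,i=7
  ###..|.  b28=0 t=0,i=0
  ##.##|#  b27=1 t=2,i=8
  ##.#.|.  b26=0 t=0,i=8
  ##..#|.  b25=0 t=0,i=13
  ##...|#  b24=1 t=0,i=1
  #.###|#  b23=1 t=2,i=9
  #.##.|.  b22=0 t=0,i=11
  #.#.#|.  b21=0 t=0,i=9
  #.#..|.  b20=0 t=0,i=20
  #..##|#  b19=1 t=0,i=22
  #..#.|#  b18=1 t=0,i=14
  #...#|#  b17=1 t=1,i=12
  #....|#  b16=1 t=0,i=2
  .####|#  b15=1 t=2,i=5
  .###.|.  b14=0 t=0,i=24
  .##.#|.  b13=0 t=0,i=7
  .##..|.  b12=0 t=0,i=12
  .#.##|#  b11=1 t=0,i=10
  .#.#.|.  b10=0 t=1,i=15
  .#..#|#  b9=1 t=0,i=21
  .#...|#  b8=1 t=1,i=11
  ..###|#  b7=1 t=0,i=23
  ..##.|.  b6=0 t=0,i=6
  ..#.#|.  b5=0 t=0,i=15
  ..#..|#  b4=1 t=1,i=10
  ...##|.  b3=0 t=0,i=5
  ...#.|#  b2=1 t=1,i=9
  ....#|.  b1=0 t=0,i=4
  .....|#  b0=1 t=0,i=3
  bits 01001001100011111000101110010101 = 1234144149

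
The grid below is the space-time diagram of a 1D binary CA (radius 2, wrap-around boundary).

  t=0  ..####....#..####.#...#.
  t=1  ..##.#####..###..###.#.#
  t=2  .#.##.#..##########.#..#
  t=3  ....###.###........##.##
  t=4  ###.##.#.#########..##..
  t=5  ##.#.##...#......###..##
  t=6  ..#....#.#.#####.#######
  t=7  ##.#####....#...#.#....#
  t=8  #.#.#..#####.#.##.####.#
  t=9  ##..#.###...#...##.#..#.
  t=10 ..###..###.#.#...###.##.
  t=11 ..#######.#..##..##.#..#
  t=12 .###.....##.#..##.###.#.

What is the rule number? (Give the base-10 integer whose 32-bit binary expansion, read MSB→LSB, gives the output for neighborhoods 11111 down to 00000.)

522052007

  [31] ##### => .  t=1,i=7
  [30] ####. => .  t=0,i=4
  [29] ###.# => .  t=0,i=16
  [28] ###.. => #  t=0,i=5
  [27] ##.## => #  t=1,i=4
  [26] ##.#. => #  t=0,i=17
  [25] ##..# => #  t=1,i=10
  [24] ##... => #  t=0,i=6
  [23] #.### => .  t=1,i=5
  [22] #.##. => .  t=2,i=3
  [21] #.#.# => .  t=1,i=21
  [20] #.#.. => #  t=0,i=18
  [19] #..## => #  t=0,i=12
  [18] #..#. => #  t=2,i=22
  [17] #...# => .  t=0,i=0
  [16] #.... => #  t=0,i=7
  [15] .#### => #  t=0,i=3
  [14] .###. => #  t=1,i=13
  [13] .##.# => #  t=1,i=3
  [12] .##.. => .  t=3,i=23
  [11] .#.## => .  t=2,i=2
  [10] .#.#. => .  t=1,i=22
  [9] .#..# => .  t=0,i=11
  [8] .#... => #  t=0,i=19
  [7] ..### => #  t=0,i=2
  [6] ..##. => .  t=1,i=2
  [5] ..#.# => #  t=2,i=23
  [4] ..#.. => .  t=0,i=10
  [3] ...## => .  t=0,i=1
  [2] ...#. => #  t=0,i=9
  [1] ....# => #  t=0,i=8
  [0] ..... => #  t=3,i=13
  bits 00011111000111011110000110100111 = 522052007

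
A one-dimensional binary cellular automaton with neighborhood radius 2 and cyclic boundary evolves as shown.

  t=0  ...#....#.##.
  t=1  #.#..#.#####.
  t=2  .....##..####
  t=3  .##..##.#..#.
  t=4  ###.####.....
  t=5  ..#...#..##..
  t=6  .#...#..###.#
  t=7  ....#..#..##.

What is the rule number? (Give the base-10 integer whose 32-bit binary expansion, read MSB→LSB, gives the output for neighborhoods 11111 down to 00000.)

  ##### -> #   bit 31 = 1  t=1,i=9
  ####. -> #   bit 30 = 1  t=1,i=10
  ###.# -> #   bit 29 = 1  t=1,i=11
  ###.. -> .   bit 28 = 0  t=2,i=12
  ##.## -> .   bit 27 = 0  t=4,i=3
  ##.#. -> #   bit 26 = 1  t=1,i=12
  ##..# -> .   bit 25 = 0  t=2,i=7
  ##... -> .   bit 24 = 0  t=0,i=12
  #.### -> .   bit 23 = 0  t=1,i=7
  #.##. -> #   bit 22 = 1  t=0,i=10
  #.#.# -> .   bit 21 = 0  t=1,i=0
  #.#.. -> .   bit 20 = 0  t=1,i=2
  #..## -> #   bit 19 = 1  t=2,i=8
  #..#. -> .   bit 18 = 0  t=1,i=4
  #...# -> .   bit 17 = 0  t=5,i=4
  #.... -> #   bit 16 = 1  t=0,i=0
  .#### -> .   bit 15 = 0  t=1,i=8
  .###. -> .   bit 14 = 0  t=4,i=1
  .##.# -> #   bit 13 = 1  t=3,i=6
  .##.. -> #   bit 12 = 1  t=0,i=11
  .#.## -> #   bit 11 = 1  t=0,i=9
  .#.#. -> .   bit 10 = 0  t=1,i=1
  .#..# -> .   bit 9 = 0  t=1,i=3
  .#... -> .   bit 8 = 0  t=0,i=4
  ..### -> .   bit 7 = 0  t=2,i=9
  ..##. -> #   bit 6 = 1  t=2,i=5
  ..#.# -> #   bit 5 = 1  t=0,i=8
  ..#.. -> .   bit 4 = 0  t=0,i=3
  ...## -> .   bit 3 = 0  t=2,i=4
  ...#. -> #   bit 2 = 1  t=0,i=2
  ....# -> .   bit 1 = 0  t=0,i=1
  ..... -> #   bit 0 = 1  t=2,i=2
  bits 11100100010010010011100001100101 = 3830003813

3830003813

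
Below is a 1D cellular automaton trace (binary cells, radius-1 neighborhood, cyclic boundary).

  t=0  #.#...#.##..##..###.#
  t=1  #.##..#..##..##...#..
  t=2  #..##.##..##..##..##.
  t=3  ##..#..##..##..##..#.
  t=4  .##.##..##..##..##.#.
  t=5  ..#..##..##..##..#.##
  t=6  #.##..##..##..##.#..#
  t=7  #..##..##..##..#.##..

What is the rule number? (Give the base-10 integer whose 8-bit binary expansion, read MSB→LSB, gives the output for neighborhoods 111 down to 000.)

  [7] ### => .  t=0,i=17
  [6] ##. => #  t=0,i=0
  [5] #.# => .  t=0,i=1
  [4] #.. => #  t=0,i=3
  [3] .## => .  t=0,i=8
  [2] .#. => #  t=0,i=2
  [1] ..# => .  t=0,i=5
  [0] ... => .  t=0,i=4
  bits 01010100 = 84

84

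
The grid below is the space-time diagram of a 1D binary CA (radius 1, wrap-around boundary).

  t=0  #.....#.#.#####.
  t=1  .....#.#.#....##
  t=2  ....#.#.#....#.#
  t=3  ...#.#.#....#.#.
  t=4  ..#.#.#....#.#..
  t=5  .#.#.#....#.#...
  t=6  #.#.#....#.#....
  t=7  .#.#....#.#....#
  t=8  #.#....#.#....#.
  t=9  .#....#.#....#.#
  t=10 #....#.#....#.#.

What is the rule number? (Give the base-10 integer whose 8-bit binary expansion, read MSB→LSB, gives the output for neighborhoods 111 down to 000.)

  [7] ### => .  t=0,i=11
  [6] ##. => #  t=0,i=14
  [5] #.# => #  t=0,i=7
  [4] #.. => .  t=0,i=1
  [3] .## => .  t=0,i=10
  [2] .#. => .  t=0,i=0
  [1] ..# => #  t=0,i=5
  [0] ... => .  t=0,i=2
  bits 01100010 = 98

98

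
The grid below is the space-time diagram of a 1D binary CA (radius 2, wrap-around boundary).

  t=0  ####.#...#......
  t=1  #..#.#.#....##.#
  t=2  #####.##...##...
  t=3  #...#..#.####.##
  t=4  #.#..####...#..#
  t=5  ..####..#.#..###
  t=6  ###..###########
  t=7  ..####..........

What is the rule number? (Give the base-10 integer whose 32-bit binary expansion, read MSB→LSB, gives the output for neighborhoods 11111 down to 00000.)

840851177

  #####|.  b31=0 t=2,i=2
  ####.|.  b30=0 t=0,i=2
  ###.#|#  b29=1 t=0,i=3
  ###..|#  b28=1 t=3,i=0
  ##.##|.  b27=0 t=1,i=14
  ##.#.|.  b26=0 t=0,i=4
  ##..#|#  b25=1 t=1,i=1
  ##...|.  b24=0 t=2,i=8
  #.###|.  b23=0 t=3,i=9
  #.##.|.  b22=0 t=1,i=15
  #.#.#|.  b21=0 t=1,i=5
  #.#..|#  b20=1 t=0,i=5
  #..##|#  b19=1 t=4,i=4
  #..#.|#  b18=1 t=1,i=2
  #...#|#  b17=1 t=0,i=7
  #....|.  b16=0 t=0,i=11
  .####|.  b15=0 t=0,i=1
  .###.|#  b14=1 t=3,i=15
  .##.#|.  b13=0 t=1,i=13
  .##..|#  b12=1 t=1,i=0
  .#.##|#  b11=1 t=3,i=8
  .#.#.|#  b10=1 t=1,i=4
  .#..#|#  b9=1 t=3,i=5
  .#...|.  b8=0 t=0,i=6
  ..###|#  b7=1 t=0,i=0
  ..##.|#  b6=1 t=1,i=12
  ..#.#|#  b5=1 t=1,i=3
  ..#..|.  b4=0 t=0,i=9
  ...##|#  b3=1 t=0,i=15
  ...#.|.  b2=0 t=0,i=8
  ....#|.  b1=0 t=0,i=14
  .....|#  b0=1 t=0,i=12
  bits 00110010000111100101111011101001 = 840851177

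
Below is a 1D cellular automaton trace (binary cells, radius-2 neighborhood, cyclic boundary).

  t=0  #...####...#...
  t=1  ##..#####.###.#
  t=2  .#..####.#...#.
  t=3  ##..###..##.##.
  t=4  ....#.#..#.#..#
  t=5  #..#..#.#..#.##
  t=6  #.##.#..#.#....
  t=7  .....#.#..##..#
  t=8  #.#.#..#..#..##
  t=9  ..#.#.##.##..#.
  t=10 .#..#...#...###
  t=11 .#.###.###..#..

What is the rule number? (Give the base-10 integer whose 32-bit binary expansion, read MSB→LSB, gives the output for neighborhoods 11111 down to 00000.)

  ##### -> #   bit 31 = 1  t=1,i=6
  ####. -> #   bit 30 = 1  t=0,i=6
  ###.# -> .   bit 29 = 0  t=1,i=8
  ###.. -> #   bit 28 = 1  t=0,i=7
  ##.## -> #   bit 27 = 1  t=1,i=9
  ##.#. -> .   bit 26 = 0  t=2,i=8
  ##..# -> .   bit 25 = 0  t=1,i=2
  ##... -> #   bit 24 = 1  t=0,i=8
  #.### -> .   bit 23 = 0  t=1,i=10
  #.##. -> .   bit 22 = 0  t=3,i=0
  #.#.# -> #   bit 21 = 1  t=8,i=2
  #.#.. -> #   bit 20 = 1  t=2,i=9
  #..## -> .   bit 19 = 0  t=1,i=3
  #..#. -> #   bit 18 = 1  t=2,i=0
  #...# -> .   bit 17 = 0  t=0,i=2
  #.... -> .   bit 16 = 0  t=4,i=1
  .#### -> #   bit 15 = 1  t=0,i=5
  .###. -> .   bit 14 = 0  t=1,i=0
  .##.# -> .   bit 13 = 0  t=3,i=10
  .##.. -> .   bit 12 = 0  t=3,i=1
  .#.## -> .   bit 11 = 0  t=5,i=12
  .#.#. -> .   bit 10 = 0  t=4,i=5
  .#..# -> .   bit 9 = 0  t=2,i=2
  .#... -> #   bit 8 = 1  t=0,i=1
  ..### -> #   bit 7 = 1  t=0,i=4
  ..##. -> #   bit 6 = 1  t=3,i=9
  ..#.# -> .   bit 5 = 0  t=4,i=4
  ..#.. -> #   bit 4 = 1  t=0,i=0
  ...## -> .   bit 3 = 0  t=0,i=3
  ...#. -> #   bit 2 = 1  t=0,i=10
  ....# -> .   bit 1 = 0  t=4,i=2
  ..... -> #   bit 0 = 1  t=7,i=2
  bits 11011001001101001000000111010101 = 3644096981

3644096981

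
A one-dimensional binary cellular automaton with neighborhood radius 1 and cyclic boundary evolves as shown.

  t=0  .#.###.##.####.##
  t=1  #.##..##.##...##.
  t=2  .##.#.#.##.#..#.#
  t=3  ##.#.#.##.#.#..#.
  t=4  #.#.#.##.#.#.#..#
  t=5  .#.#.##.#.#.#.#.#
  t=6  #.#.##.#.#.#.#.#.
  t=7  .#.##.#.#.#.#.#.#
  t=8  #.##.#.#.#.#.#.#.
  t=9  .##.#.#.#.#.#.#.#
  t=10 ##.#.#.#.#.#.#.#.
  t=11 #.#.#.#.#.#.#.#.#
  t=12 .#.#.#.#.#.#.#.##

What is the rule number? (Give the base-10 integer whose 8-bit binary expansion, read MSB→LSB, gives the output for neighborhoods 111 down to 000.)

  ###|.  b7=0 t=0,i=4
  ##.|.  b6=0 t=0,i=5
  #.#|#  b5=1 t=0,i=0
  #..|#  b4=1 t=1,i=4
  .##|#  b3=1 t=0,i=3
  .#.|.  b2=0 t=0,i=1
  ..#|.  b1=0 t=1,i=5
  ...|.  b0=0 t=1,i=12
  bits 00111000 = 56

56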